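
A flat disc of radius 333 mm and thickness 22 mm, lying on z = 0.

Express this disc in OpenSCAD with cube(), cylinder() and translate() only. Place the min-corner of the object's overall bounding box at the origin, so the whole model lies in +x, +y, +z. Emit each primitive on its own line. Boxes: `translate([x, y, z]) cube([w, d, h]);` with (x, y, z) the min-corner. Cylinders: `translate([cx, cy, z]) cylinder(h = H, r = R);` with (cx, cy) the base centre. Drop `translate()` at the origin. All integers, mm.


translate([333, 333, 0]) cylinder(h = 22, r = 333);


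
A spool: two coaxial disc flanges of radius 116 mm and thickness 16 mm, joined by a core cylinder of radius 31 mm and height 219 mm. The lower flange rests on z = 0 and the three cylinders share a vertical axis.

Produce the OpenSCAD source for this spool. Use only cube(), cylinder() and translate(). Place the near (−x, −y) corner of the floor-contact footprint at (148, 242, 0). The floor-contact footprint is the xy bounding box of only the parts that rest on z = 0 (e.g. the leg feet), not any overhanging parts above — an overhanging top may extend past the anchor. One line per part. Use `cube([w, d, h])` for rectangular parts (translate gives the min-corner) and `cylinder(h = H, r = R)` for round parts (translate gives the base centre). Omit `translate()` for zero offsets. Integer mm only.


translate([264, 358, 0]) cylinder(h = 16, r = 116);
translate([264, 358, 16]) cylinder(h = 219, r = 31);
translate([264, 358, 235]) cylinder(h = 16, r = 116);


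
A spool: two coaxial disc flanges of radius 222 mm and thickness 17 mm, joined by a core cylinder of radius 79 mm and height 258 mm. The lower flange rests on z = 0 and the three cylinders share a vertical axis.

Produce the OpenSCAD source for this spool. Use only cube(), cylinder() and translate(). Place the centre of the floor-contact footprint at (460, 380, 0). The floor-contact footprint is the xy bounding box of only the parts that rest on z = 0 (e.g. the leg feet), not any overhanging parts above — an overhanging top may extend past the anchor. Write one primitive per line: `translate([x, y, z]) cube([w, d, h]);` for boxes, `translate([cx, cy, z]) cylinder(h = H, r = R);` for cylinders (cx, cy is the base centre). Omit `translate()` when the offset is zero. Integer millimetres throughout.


translate([460, 380, 0]) cylinder(h = 17, r = 222);
translate([460, 380, 17]) cylinder(h = 258, r = 79);
translate([460, 380, 275]) cylinder(h = 17, r = 222);


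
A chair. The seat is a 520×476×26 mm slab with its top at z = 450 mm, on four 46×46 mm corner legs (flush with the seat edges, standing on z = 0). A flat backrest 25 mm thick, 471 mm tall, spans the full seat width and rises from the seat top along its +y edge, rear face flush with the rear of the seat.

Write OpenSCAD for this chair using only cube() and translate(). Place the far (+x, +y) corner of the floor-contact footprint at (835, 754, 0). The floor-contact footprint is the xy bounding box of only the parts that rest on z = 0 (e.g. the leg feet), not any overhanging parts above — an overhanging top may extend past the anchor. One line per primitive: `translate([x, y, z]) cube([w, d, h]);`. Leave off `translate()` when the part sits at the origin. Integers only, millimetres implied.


translate([315, 278, 424]) cube([520, 476, 26]);
translate([315, 278, 0]) cube([46, 46, 424]);
translate([789, 278, 0]) cube([46, 46, 424]);
translate([315, 708, 0]) cube([46, 46, 424]);
translate([789, 708, 0]) cube([46, 46, 424]);
translate([315, 729, 450]) cube([520, 25, 471]);


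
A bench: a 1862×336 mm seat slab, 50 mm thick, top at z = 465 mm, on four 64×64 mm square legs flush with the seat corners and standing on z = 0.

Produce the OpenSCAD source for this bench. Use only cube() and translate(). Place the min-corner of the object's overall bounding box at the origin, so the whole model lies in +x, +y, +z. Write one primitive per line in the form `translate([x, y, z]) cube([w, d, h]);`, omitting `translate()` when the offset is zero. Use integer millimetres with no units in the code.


translate([0, 0, 415]) cube([1862, 336, 50]);
cube([64, 64, 415]);
translate([0, 272, 0]) cube([64, 64, 415]);
translate([1798, 0, 0]) cube([64, 64, 415]);
translate([1798, 272, 0]) cube([64, 64, 415]);


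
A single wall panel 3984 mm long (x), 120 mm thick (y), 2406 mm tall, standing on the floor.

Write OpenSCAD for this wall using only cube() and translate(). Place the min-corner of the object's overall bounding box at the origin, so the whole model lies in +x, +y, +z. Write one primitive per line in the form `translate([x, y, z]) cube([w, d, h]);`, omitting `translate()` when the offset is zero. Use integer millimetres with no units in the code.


cube([3984, 120, 2406]);


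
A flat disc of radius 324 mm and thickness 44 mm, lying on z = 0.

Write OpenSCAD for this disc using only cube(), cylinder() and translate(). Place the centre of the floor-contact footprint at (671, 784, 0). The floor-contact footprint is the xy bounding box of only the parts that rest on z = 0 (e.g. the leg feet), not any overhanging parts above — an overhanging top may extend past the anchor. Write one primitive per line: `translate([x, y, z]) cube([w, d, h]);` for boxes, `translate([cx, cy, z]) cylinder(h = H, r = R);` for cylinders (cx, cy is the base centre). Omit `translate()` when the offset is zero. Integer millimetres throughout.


translate([671, 784, 0]) cylinder(h = 44, r = 324);


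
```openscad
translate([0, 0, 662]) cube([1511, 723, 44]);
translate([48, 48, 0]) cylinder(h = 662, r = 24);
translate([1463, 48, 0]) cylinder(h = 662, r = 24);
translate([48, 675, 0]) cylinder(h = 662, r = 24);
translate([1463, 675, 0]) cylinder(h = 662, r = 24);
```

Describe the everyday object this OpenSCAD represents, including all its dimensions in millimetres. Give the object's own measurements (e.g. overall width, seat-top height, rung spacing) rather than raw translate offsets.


A rectangular dining table. The top is 1511×723×44 mm with its upper surface at z = 706 mm. It stands on four round legs of 48 mm diameter, each leg's bounding box inset 24 mm from the nearest pair of top edges, running from the floor to the underside of the top.


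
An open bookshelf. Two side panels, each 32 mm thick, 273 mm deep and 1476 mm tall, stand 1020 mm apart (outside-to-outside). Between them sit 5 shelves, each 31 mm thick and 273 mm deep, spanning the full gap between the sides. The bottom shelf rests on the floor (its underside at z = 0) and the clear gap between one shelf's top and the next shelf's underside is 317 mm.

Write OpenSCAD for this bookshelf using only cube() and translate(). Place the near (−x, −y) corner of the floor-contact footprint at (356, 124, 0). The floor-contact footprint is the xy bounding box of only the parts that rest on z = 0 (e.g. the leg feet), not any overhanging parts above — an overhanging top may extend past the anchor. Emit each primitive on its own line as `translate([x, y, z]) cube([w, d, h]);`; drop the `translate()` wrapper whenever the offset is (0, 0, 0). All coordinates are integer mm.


translate([356, 124, 0]) cube([32, 273, 1476]);
translate([1344, 124, 0]) cube([32, 273, 1476]);
translate([388, 124, 0]) cube([956, 273, 31]);
translate([388, 124, 348]) cube([956, 273, 31]);
translate([388, 124, 696]) cube([956, 273, 31]);
translate([388, 124, 1044]) cube([956, 273, 31]);
translate([388, 124, 1392]) cube([956, 273, 31]);


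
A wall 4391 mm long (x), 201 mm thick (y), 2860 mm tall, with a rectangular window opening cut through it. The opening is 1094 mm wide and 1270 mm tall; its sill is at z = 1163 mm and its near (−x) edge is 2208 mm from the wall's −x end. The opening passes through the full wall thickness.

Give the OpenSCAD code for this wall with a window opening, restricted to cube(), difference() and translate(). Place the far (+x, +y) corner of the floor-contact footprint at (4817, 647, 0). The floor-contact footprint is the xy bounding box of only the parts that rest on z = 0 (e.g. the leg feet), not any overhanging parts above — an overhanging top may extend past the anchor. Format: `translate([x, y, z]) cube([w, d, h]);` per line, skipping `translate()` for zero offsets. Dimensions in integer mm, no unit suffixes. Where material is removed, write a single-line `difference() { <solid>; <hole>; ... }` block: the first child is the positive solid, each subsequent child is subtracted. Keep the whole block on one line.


difference() { translate([426, 446, 0]) cube([4391, 201, 2860]); translate([2634, 446, 1163]) cube([1094, 201, 1270]); }


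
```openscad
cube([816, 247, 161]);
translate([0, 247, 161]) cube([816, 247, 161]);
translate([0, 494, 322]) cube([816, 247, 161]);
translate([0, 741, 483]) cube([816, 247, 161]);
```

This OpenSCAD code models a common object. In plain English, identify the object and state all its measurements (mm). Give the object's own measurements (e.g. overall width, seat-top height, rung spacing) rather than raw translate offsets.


A straight staircase of 4 solid steps. Each step is 816 mm wide (x), 247 mm deep (y, the going) and 161 mm tall (the rise). The first step rests on the floor; each subsequent step sits one going further in +y and one rise higher in +z, directly behind and above the previous step with no overlap.


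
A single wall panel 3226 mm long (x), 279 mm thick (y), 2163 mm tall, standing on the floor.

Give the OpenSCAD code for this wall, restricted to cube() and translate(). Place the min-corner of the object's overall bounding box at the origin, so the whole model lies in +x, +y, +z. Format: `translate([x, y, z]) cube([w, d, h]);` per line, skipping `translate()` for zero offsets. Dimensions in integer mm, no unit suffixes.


cube([3226, 279, 2163]);


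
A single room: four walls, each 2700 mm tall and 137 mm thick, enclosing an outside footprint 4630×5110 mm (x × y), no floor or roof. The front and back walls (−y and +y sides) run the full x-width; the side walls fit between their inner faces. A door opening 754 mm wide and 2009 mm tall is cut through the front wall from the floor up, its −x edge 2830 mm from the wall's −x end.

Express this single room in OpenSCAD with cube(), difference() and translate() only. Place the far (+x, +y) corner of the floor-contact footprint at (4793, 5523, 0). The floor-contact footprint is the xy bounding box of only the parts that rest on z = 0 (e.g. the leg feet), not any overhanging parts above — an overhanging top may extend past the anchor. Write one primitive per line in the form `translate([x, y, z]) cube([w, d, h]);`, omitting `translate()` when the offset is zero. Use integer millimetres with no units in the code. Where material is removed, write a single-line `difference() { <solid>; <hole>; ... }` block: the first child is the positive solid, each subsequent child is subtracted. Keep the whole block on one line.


difference() { translate([163, 413, 0]) cube([4630, 137, 2700]); translate([2993, 413, 0]) cube([754, 137, 2009]); }
translate([163, 5386, 0]) cube([4630, 137, 2700]);
translate([163, 550, 0]) cube([137, 4836, 2700]);
translate([4656, 550, 0]) cube([137, 4836, 2700]);


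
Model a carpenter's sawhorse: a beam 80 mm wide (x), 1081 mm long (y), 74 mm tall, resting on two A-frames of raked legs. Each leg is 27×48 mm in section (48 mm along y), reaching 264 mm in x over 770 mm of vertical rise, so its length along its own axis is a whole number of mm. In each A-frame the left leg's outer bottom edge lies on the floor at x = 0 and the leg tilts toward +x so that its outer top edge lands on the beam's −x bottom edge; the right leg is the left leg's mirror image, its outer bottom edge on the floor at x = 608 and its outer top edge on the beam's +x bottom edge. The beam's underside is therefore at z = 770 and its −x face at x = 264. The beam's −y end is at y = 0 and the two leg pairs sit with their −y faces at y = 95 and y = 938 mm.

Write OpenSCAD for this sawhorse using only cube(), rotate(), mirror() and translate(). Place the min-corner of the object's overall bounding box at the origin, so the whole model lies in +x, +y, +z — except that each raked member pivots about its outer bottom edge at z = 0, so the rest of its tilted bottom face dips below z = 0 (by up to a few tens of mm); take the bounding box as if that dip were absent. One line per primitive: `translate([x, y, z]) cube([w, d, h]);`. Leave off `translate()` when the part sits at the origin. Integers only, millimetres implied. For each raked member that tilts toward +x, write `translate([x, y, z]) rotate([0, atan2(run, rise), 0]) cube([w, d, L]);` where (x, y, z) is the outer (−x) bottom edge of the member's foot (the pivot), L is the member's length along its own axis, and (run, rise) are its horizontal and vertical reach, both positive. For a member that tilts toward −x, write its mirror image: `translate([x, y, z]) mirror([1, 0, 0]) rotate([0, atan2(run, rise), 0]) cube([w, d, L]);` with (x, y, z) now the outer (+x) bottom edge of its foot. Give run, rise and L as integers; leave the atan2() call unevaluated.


translate([264, 0, 770]) cube([80, 1081, 74]);
translate([0, 95, 0]) rotate([0, atan2(264, 770), 0]) cube([27, 48, 814]);
translate([608, 95, 0]) mirror([1, 0, 0]) rotate([0, atan2(264, 770), 0]) cube([27, 48, 814]);
translate([0, 938, 0]) rotate([0, atan2(264, 770), 0]) cube([27, 48, 814]);
translate([608, 938, 0]) mirror([1, 0, 0]) rotate([0, atan2(264, 770), 0]) cube([27, 48, 814]);


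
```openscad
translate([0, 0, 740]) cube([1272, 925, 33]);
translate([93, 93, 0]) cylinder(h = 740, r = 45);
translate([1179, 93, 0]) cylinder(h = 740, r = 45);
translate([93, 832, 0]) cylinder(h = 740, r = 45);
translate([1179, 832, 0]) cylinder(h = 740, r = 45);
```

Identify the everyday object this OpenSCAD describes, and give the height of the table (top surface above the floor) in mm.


A table. The table height is 773 mm.

A 1272×925×33 slab sits at z = 740 on four Ø90 mm round legs — a table. The top surface is at 740 + 33 = 773 mm.


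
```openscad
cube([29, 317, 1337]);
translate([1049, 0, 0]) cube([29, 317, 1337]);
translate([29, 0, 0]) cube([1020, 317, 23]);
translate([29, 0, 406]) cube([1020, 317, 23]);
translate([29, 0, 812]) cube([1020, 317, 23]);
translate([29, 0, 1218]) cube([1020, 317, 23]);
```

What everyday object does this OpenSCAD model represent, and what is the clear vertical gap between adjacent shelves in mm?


A bookshelf. The clear shelf gap is 383 mm.

Two tall side panels with 4 horizontal boards between them — a bookshelf. The first two shelf undersides are at z = 0 and z = 406; with shelf thickness 23, the clear gap is 406 − 0 − 23 = 383 mm.


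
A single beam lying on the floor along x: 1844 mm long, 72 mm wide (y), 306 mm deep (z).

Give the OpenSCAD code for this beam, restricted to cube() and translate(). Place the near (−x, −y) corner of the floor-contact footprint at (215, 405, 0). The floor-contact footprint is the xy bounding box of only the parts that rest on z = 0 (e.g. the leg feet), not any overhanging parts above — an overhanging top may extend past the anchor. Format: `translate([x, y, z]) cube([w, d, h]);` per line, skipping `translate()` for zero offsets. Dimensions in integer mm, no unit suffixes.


translate([215, 405, 0]) cube([1844, 72, 306]);


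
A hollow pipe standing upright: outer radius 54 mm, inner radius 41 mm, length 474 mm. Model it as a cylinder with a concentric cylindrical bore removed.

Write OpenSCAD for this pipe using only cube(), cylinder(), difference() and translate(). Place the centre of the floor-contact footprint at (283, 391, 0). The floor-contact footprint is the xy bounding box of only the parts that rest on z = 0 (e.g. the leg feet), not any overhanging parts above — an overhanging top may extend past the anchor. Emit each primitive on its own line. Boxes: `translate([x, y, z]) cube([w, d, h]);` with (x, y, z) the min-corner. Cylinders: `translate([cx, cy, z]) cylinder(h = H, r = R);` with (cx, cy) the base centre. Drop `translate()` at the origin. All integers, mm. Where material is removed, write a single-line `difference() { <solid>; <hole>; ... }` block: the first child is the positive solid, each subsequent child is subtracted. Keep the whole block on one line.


difference() { translate([283, 391, 0]) cylinder(h = 474, r = 54); translate([283, 391, 0]) cylinder(h = 474, r = 41); }


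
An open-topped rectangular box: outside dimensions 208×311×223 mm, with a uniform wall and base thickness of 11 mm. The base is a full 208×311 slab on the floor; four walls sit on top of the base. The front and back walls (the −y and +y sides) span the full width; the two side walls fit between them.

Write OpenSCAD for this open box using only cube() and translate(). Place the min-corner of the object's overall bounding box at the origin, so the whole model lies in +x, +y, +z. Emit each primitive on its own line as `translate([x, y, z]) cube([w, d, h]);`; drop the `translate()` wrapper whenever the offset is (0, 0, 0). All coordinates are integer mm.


cube([208, 311, 11]);
translate([0, 0, 11]) cube([208, 11, 212]);
translate([0, 300, 11]) cube([208, 11, 212]);
translate([0, 11, 11]) cube([11, 289, 212]);
translate([197, 11, 11]) cube([11, 289, 212]);


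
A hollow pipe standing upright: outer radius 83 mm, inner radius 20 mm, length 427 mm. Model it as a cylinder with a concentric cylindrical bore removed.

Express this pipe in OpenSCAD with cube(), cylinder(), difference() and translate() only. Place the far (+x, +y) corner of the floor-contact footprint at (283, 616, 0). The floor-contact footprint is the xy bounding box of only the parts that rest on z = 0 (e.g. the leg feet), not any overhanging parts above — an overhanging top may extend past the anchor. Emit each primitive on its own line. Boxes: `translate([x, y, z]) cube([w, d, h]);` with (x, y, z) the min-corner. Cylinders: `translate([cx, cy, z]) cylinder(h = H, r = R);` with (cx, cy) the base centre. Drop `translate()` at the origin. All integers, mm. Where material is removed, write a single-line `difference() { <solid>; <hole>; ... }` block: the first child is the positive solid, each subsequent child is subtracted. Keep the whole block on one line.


difference() { translate([200, 533, 0]) cylinder(h = 427, r = 83); translate([200, 533, 0]) cylinder(h = 427, r = 20); }


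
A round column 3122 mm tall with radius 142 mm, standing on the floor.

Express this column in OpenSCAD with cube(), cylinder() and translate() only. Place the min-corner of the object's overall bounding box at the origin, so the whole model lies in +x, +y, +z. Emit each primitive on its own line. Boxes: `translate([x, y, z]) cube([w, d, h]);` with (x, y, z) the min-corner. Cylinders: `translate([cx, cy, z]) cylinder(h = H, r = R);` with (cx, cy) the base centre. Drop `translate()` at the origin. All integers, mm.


translate([142, 142, 0]) cylinder(h = 3122, r = 142);


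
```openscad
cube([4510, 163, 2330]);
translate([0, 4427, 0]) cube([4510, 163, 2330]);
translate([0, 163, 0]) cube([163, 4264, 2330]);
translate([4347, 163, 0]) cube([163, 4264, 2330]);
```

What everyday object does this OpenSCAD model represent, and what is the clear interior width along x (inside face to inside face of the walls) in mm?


A house (or room) frame. The interior width is 4184 mm.

Four 2330 mm walls enclosing a rectangle with no floor or roof — a room or house frame. Outside width is 4510 mm and wall thickness is 163 mm, so the interior width is 4510 − 2 × 163 = 4184 mm.


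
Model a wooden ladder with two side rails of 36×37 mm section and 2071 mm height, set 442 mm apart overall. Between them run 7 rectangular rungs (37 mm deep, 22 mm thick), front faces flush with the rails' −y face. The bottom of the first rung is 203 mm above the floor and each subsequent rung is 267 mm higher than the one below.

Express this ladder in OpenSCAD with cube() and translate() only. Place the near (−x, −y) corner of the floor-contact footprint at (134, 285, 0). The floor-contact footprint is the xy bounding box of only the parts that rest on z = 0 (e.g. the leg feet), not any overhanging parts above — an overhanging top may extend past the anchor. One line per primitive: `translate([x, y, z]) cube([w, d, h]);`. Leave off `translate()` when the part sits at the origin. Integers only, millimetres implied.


translate([134, 285, 0]) cube([36, 37, 2071]);
translate([540, 285, 0]) cube([36, 37, 2071]);
translate([170, 285, 203]) cube([370, 37, 22]);
translate([170, 285, 470]) cube([370, 37, 22]);
translate([170, 285, 737]) cube([370, 37, 22]);
translate([170, 285, 1004]) cube([370, 37, 22]);
translate([170, 285, 1271]) cube([370, 37, 22]);
translate([170, 285, 1538]) cube([370, 37, 22]);
translate([170, 285, 1805]) cube([370, 37, 22]);


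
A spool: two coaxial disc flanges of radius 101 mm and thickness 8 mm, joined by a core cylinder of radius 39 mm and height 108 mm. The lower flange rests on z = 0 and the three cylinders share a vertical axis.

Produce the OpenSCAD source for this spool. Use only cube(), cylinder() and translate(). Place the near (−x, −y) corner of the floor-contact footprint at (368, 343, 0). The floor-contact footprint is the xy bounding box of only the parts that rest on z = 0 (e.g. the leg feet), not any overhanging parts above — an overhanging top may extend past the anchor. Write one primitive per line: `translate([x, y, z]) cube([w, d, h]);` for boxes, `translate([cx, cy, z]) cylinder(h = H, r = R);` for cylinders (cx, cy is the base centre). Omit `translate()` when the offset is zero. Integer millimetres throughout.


translate([469, 444, 0]) cylinder(h = 8, r = 101);
translate([469, 444, 8]) cylinder(h = 108, r = 39);
translate([469, 444, 116]) cylinder(h = 8, r = 101);


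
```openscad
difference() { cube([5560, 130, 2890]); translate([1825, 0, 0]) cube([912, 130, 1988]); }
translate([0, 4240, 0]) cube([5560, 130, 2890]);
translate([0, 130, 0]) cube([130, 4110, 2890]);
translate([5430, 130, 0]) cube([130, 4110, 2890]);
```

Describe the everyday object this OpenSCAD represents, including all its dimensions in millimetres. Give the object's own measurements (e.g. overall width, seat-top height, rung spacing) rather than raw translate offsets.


A single room: four walls, each 2890 mm tall and 130 mm thick, enclosing an outside footprint 5560×4370 mm (x × y), no floor or roof. The front and back walls (−y and +y sides) run the full x-width; the side walls fit between their inner faces. A door opening 912 mm wide and 1988 mm tall is cut through the front wall from the floor up, its −x edge 1825 mm from the wall's −x end.


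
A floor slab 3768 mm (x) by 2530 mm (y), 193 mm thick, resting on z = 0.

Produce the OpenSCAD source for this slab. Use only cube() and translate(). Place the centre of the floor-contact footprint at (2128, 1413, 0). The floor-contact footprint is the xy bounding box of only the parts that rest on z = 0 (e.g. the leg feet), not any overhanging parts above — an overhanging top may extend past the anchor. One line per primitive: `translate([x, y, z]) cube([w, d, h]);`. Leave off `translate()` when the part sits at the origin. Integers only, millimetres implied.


translate([244, 148, 0]) cube([3768, 2530, 193]);


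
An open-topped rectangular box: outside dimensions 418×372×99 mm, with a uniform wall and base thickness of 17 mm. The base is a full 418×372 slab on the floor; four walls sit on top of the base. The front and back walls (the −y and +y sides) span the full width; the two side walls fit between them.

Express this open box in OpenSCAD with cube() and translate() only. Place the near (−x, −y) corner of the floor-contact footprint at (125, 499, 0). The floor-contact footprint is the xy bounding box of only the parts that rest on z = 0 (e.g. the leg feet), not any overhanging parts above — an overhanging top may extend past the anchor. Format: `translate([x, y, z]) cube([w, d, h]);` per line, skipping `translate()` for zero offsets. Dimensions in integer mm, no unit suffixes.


translate([125, 499, 0]) cube([418, 372, 17]);
translate([125, 499, 17]) cube([418, 17, 82]);
translate([125, 854, 17]) cube([418, 17, 82]);
translate([125, 516, 17]) cube([17, 338, 82]);
translate([526, 516, 17]) cube([17, 338, 82]);


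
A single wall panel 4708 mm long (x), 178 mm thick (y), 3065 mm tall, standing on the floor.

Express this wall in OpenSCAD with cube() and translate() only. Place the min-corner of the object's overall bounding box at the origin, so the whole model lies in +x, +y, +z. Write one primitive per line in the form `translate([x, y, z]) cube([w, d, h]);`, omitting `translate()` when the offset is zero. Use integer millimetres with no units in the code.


cube([4708, 178, 3065]);


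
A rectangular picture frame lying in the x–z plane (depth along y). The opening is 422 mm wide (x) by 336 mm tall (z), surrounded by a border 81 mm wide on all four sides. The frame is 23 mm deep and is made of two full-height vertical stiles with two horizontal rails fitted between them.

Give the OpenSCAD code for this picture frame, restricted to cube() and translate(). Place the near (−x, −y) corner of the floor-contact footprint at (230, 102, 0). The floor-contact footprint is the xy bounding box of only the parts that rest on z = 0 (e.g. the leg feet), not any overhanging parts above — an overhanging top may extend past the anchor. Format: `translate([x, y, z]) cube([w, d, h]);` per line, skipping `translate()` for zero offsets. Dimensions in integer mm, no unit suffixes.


translate([230, 102, 0]) cube([81, 23, 498]);
translate([733, 102, 0]) cube([81, 23, 498]);
translate([311, 102, 0]) cube([422, 23, 81]);
translate([311, 102, 417]) cube([422, 23, 81]);


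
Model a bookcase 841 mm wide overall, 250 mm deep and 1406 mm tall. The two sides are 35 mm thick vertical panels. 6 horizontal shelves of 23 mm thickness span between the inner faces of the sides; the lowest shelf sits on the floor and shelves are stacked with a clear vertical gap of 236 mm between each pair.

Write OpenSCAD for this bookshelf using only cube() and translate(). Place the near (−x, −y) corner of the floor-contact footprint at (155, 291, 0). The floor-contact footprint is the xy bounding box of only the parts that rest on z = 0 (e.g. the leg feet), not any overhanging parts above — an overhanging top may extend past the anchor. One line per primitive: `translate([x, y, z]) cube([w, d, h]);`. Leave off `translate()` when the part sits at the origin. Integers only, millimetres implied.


translate([155, 291, 0]) cube([35, 250, 1406]);
translate([961, 291, 0]) cube([35, 250, 1406]);
translate([190, 291, 0]) cube([771, 250, 23]);
translate([190, 291, 259]) cube([771, 250, 23]);
translate([190, 291, 518]) cube([771, 250, 23]);
translate([190, 291, 777]) cube([771, 250, 23]);
translate([190, 291, 1036]) cube([771, 250, 23]);
translate([190, 291, 1295]) cube([771, 250, 23]);


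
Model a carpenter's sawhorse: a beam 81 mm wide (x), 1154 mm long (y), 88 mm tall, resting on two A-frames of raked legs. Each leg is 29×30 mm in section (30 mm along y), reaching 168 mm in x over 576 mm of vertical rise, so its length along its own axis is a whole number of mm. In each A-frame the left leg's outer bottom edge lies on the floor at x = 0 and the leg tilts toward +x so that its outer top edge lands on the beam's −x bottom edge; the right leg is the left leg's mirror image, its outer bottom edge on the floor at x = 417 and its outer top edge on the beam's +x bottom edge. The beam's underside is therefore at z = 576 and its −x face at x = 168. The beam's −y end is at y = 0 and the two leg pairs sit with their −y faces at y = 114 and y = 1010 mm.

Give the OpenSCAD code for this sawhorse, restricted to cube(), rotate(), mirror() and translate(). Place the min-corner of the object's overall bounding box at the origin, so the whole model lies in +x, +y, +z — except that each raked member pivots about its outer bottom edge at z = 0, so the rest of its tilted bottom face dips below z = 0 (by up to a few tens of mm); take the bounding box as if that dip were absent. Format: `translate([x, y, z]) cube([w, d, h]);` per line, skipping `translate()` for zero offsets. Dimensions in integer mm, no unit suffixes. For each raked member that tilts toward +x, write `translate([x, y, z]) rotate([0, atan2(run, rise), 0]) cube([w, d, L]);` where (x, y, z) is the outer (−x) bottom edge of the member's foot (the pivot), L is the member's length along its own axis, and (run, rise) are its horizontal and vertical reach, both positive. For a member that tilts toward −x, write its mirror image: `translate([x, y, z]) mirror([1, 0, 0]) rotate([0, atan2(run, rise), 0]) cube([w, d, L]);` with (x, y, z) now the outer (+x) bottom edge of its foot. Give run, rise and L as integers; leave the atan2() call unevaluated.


// leg length = √(168² + 576²) = 600
// right-leg outer foot x = 2·168 + 81 = 417
// beam min-corner = (168, 0, 576)
translate([168, 0, 576]) cube([81, 1154, 88]);
translate([0, 114, 0]) rotate([0, atan2(168, 576), 0]) cube([29, 30, 600]);
translate([417, 114, 0]) mirror([1, 0, 0]) rotate([0, atan2(168, 576), 0]) cube([29, 30, 600]);
translate([0, 1010, 0]) rotate([0, atan2(168, 576), 0]) cube([29, 30, 600]);
translate([417, 1010, 0]) mirror([1, 0, 0]) rotate([0, atan2(168, 576), 0]) cube([29, 30, 600]);


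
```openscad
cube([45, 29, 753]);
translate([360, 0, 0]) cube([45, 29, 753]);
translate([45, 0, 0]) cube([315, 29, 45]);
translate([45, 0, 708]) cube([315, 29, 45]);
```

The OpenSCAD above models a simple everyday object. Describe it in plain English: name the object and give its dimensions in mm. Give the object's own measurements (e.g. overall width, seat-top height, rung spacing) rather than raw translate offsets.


A rectangular picture frame lying in the x–z plane (depth along y). The opening is 315 mm wide (x) by 663 mm tall (z), surrounded by a border 45 mm wide on all four sides. The frame is 29 mm deep and is made of two full-height vertical stiles with two horizontal rails fitted between them.


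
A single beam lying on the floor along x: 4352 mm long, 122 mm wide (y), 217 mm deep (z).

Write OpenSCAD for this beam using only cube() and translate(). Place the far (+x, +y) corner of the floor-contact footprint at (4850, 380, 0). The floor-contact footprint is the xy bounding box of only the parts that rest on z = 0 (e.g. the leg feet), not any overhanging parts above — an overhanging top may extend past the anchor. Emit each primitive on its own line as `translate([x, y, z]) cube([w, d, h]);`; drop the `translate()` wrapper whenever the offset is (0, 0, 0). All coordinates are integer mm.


translate([498, 258, 0]) cube([4352, 122, 217]);


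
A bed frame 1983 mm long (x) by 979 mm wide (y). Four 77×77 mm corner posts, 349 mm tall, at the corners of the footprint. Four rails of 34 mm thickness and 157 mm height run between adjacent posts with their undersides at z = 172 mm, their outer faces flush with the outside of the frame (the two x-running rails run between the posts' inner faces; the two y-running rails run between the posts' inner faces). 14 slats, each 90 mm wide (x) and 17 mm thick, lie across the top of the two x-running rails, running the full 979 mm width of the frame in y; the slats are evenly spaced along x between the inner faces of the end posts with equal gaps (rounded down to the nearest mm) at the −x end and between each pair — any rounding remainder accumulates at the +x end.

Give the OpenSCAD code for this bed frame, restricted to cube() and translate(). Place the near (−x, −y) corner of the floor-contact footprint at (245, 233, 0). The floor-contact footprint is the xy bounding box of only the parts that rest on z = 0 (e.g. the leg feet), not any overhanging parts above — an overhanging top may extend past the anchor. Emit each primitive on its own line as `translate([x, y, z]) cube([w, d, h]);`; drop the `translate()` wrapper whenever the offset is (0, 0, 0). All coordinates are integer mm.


translate([245, 233, 0]) cube([77, 77, 349]);
translate([245, 1135, 0]) cube([77, 77, 349]);
translate([2151, 233, 0]) cube([77, 77, 349]);
translate([2151, 1135, 0]) cube([77, 77, 349]);
translate([322, 233, 172]) cube([1829, 34, 157]);
translate([322, 1178, 172]) cube([1829, 34, 157]);
translate([245, 310, 172]) cube([34, 825, 157]);
translate([2194, 310, 172]) cube([34, 825, 157]);
translate([359, 233, 329]) cube([90, 979, 17]);
translate([486, 233, 329]) cube([90, 979, 17]);
translate([613, 233, 329]) cube([90, 979, 17]);
translate([740, 233, 329]) cube([90, 979, 17]);
translate([867, 233, 329]) cube([90, 979, 17]);
translate([994, 233, 329]) cube([90, 979, 17]);
translate([1121, 233, 329]) cube([90, 979, 17]);
translate([1248, 233, 329]) cube([90, 979, 17]);
translate([1375, 233, 329]) cube([90, 979, 17]);
translate([1502, 233, 329]) cube([90, 979, 17]);
translate([1629, 233, 329]) cube([90, 979, 17]);
translate([1756, 233, 329]) cube([90, 979, 17]);
translate([1883, 233, 329]) cube([90, 979, 17]);
translate([2010, 233, 329]) cube([90, 979, 17]);


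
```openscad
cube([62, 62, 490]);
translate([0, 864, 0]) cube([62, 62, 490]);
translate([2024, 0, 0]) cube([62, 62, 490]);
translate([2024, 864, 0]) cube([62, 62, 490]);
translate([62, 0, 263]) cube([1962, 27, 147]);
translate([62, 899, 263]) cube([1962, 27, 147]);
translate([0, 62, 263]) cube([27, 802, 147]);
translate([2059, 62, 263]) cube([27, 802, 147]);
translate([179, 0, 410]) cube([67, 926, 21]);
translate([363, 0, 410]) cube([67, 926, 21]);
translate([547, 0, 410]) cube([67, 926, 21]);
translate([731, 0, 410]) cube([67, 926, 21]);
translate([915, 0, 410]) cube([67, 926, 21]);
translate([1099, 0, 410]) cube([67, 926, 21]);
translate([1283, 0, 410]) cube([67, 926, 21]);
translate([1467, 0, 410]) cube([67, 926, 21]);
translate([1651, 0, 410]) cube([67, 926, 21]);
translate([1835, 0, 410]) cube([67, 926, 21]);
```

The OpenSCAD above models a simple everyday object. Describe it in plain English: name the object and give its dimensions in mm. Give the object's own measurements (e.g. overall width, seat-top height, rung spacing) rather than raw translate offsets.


A bed frame 2086 mm long (x) by 926 mm wide (y). Four 62×62 mm corner posts, 490 mm tall, at the corners of the footprint. Four rails of 27 mm thickness and 147 mm height run between adjacent posts with their undersides at z = 263 mm, their outer faces flush with the outside of the frame (the two x-running rails run between the posts' inner faces; the two y-running rails run between the posts' inner faces). 10 slats, each 67 mm wide (x) and 21 mm thick, lie across the top of the two x-running rails, running the full 926 mm width of the frame in y; along x they sit between the end posts with a 117 mm gap after the −x posts and between neighbouring slats, leaving 122 mm before the +x posts.


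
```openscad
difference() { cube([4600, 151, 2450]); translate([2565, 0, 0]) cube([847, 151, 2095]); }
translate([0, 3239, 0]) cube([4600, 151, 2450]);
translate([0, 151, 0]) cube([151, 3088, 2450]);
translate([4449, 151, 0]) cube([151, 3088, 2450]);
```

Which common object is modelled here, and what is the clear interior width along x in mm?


A single room. The interior width is 4298 mm.

Four walls enclosing a rectangle with a door in the front wall — a room. Outside width 4600 minus two 151 mm walls gives 4298 mm.


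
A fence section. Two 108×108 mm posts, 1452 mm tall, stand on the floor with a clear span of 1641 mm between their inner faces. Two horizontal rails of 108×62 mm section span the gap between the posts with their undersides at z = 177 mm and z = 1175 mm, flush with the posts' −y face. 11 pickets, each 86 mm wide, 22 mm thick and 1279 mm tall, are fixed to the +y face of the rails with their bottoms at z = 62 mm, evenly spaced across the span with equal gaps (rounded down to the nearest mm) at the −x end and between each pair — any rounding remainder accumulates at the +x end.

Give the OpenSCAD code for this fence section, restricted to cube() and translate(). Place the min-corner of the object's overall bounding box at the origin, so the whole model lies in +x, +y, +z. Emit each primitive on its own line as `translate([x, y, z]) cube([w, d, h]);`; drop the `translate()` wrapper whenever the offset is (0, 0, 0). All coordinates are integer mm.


cube([108, 108, 1452]);
translate([1749, 0, 0]) cube([108, 108, 1452]);
translate([108, 0, 177]) cube([1641, 108, 62]);
translate([108, 0, 1175]) cube([1641, 108, 62]);
translate([165, 108, 62]) cube([86, 22, 1279]);
translate([308, 108, 62]) cube([86, 22, 1279]);
translate([451, 108, 62]) cube([86, 22, 1279]);
translate([594, 108, 62]) cube([86, 22, 1279]);
translate([737, 108, 62]) cube([86, 22, 1279]);
translate([880, 108, 62]) cube([86, 22, 1279]);
translate([1023, 108, 62]) cube([86, 22, 1279]);
translate([1166, 108, 62]) cube([86, 22, 1279]);
translate([1309, 108, 62]) cube([86, 22, 1279]);
translate([1452, 108, 62]) cube([86, 22, 1279]);
translate([1595, 108, 62]) cube([86, 22, 1279]);


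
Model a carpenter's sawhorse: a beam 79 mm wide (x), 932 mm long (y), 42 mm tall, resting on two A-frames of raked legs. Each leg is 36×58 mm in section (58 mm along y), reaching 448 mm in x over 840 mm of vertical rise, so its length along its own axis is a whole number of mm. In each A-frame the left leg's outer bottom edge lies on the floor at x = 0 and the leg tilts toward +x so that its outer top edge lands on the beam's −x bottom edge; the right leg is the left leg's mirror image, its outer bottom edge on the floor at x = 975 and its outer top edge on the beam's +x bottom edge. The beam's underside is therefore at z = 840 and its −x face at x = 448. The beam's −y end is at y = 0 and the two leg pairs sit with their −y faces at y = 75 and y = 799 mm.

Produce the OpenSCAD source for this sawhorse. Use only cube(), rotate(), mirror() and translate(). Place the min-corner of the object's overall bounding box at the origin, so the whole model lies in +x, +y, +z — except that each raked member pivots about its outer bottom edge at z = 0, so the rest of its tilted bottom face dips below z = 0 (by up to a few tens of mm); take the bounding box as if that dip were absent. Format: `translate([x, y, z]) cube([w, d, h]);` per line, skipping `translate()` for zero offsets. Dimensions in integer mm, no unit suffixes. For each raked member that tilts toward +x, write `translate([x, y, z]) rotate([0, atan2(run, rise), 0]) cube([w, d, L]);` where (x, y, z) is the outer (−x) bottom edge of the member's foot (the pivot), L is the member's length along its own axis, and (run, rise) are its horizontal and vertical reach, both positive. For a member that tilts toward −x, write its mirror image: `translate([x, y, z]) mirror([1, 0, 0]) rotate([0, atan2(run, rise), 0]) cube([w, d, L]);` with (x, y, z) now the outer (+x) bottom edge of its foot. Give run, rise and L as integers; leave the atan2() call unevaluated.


translate([448, 0, 840]) cube([79, 932, 42]);
translate([0, 75, 0]) rotate([0, atan2(448, 840), 0]) cube([36, 58, 952]);
translate([975, 75, 0]) mirror([1, 0, 0]) rotate([0, atan2(448, 840), 0]) cube([36, 58, 952]);
translate([0, 799, 0]) rotate([0, atan2(448, 840), 0]) cube([36, 58, 952]);
translate([975, 799, 0]) mirror([1, 0, 0]) rotate([0, atan2(448, 840), 0]) cube([36, 58, 952]);


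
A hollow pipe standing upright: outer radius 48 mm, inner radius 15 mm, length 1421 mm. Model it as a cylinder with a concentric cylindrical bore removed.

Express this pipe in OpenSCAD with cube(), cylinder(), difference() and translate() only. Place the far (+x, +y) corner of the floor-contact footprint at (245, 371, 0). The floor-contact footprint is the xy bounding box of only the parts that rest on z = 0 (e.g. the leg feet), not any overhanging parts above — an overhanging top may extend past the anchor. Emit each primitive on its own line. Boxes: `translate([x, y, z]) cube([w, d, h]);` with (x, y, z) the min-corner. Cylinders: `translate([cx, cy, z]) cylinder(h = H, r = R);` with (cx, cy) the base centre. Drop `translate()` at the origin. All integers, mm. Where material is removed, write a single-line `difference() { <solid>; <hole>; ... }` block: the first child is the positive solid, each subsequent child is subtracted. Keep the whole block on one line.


difference() { translate([197, 323, 0]) cylinder(h = 1421, r = 48); translate([197, 323, 0]) cylinder(h = 1421, r = 15); }
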